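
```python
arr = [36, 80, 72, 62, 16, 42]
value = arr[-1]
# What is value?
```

arr has length 6. Negative index -1 maps to positive index 6 + (-1) = 5. arr[5] = 42.

42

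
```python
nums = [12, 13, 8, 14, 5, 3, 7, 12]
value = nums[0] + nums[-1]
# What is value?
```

nums has length 8. nums[0] = 12.
nums has length 8. Negative index -1 maps to positive index 8 + (-1) = 7. nums[7] = 12.
Sum: 12 + 12 = 24.

24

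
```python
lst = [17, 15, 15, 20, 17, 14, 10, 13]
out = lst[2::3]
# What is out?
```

lst has length 8. The slice lst[2::3] selects indices [2, 5] (2->15, 5->14), giving [15, 14].

[15, 14]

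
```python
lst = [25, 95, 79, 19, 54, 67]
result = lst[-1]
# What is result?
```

lst has length 6. Negative index -1 maps to positive index 6 + (-1) = 5. lst[5] = 67.

67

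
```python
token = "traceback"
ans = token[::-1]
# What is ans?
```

token has length 9. The slice token[::-1] selects indices [8, 7, 6, 5, 4, 3, 2, 1, 0] (8->'k', 7->'c', 6->'a', 5->'b', 4->'e', 3->'c', 2->'a', 1->'r', 0->'t'), giving 'kcabecart'.

'kcabecart'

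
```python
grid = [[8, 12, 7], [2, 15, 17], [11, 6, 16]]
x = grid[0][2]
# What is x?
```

grid[0] = [8, 12, 7]. Taking column 2 of that row yields 7.

7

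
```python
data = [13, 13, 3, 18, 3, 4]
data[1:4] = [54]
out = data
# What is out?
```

data starts as [13, 13, 3, 18, 3, 4] (length 6). The slice data[1:4] covers indices [1, 2, 3] with values [13, 3, 18]. Replacing that slice with [54] (different length) produces [13, 54, 3, 4].

[13, 54, 3, 4]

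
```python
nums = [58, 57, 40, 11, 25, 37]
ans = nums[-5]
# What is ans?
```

nums has length 6. Negative index -5 maps to positive index 6 + (-5) = 1. nums[1] = 57.

57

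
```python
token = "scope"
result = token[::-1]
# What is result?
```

token has length 5. The slice token[::-1] selects indices [4, 3, 2, 1, 0] (4->'e', 3->'p', 2->'o', 1->'c', 0->'s'), giving 'epocs'.

'epocs'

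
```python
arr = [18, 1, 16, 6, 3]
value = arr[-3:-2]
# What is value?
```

arr has length 5. The slice arr[-3:-2] selects indices [2] (2->16), giving [16].

[16]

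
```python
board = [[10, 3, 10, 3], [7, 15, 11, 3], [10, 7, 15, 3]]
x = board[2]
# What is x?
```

board has 3 rows. Row 2 is [10, 7, 15, 3].

[10, 7, 15, 3]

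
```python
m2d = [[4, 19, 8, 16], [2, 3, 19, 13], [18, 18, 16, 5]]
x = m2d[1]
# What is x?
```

m2d has 3 rows. Row 1 is [2, 3, 19, 13].

[2, 3, 19, 13]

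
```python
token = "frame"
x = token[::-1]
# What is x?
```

token has length 5. The slice token[::-1] selects indices [4, 3, 2, 1, 0] (4->'e', 3->'m', 2->'a', 1->'r', 0->'f'), giving 'emarf'.

'emarf'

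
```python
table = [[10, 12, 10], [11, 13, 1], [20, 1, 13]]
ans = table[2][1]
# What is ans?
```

table[2] = [20, 1, 13]. Taking column 1 of that row yields 1.

1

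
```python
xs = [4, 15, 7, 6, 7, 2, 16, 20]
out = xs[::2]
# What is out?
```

xs has length 8. The slice xs[::2] selects indices [0, 2, 4, 6] (0->4, 2->7, 4->7, 6->16), giving [4, 7, 7, 16].

[4, 7, 7, 16]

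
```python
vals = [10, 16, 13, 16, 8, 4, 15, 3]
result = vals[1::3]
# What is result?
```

vals has length 8. The slice vals[1::3] selects indices [1, 4, 7] (1->16, 4->8, 7->3), giving [16, 8, 3].

[16, 8, 3]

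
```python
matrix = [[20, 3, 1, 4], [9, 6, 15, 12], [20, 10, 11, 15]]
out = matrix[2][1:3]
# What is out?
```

matrix[2] = [20, 10, 11, 15]. matrix[2] has length 4. The slice matrix[2][1:3] selects indices [1, 2] (1->10, 2->11), giving [10, 11].

[10, 11]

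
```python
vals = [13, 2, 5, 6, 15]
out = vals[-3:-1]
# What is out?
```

vals has length 5. The slice vals[-3:-1] selects indices [2, 3] (2->5, 3->6), giving [5, 6].

[5, 6]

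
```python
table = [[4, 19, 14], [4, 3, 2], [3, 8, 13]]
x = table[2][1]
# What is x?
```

table[2] = [3, 8, 13]. Taking column 1 of that row yields 8.

8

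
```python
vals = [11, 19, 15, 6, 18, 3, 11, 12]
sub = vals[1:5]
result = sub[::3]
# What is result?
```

vals has length 8. The slice vals[1:5] selects indices [1, 2, 3, 4] (1->19, 2->15, 3->6, 4->18), giving [19, 15, 6, 18]. So sub = [19, 15, 6, 18]. sub has length 4. The slice sub[::3] selects indices [0, 3] (0->19, 3->18), giving [19, 18].

[19, 18]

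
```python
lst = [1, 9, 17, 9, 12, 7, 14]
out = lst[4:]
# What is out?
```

lst has length 7. The slice lst[4:] selects indices [4, 5, 6] (4->12, 5->7, 6->14), giving [12, 7, 14].

[12, 7, 14]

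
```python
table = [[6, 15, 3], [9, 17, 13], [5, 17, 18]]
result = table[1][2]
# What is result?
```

table[1] = [9, 17, 13]. Taking column 2 of that row yields 13.

13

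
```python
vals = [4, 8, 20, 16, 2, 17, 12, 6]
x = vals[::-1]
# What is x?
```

vals has length 8. The slice vals[::-1] selects indices [7, 6, 5, 4, 3, 2, 1, 0] (7->6, 6->12, 5->17, 4->2, 3->16, 2->20, 1->8, 0->4), giving [6, 12, 17, 2, 16, 20, 8, 4].

[6, 12, 17, 2, 16, 20, 8, 4]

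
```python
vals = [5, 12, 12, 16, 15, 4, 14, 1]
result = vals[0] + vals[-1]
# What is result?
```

vals has length 8. vals[0] = 5.
vals has length 8. Negative index -1 maps to positive index 8 + (-1) = 7. vals[7] = 1.
Sum: 5 + 1 = 6.

6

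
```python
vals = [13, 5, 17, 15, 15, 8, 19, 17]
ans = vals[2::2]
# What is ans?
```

vals has length 8. The slice vals[2::2] selects indices [2, 4, 6] (2->17, 4->15, 6->19), giving [17, 15, 19].

[17, 15, 19]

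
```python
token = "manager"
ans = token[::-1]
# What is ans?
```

token has length 7. The slice token[::-1] selects indices [6, 5, 4, 3, 2, 1, 0] (6->'r', 5->'e', 4->'g', 3->'a', 2->'n', 1->'a', 0->'m'), giving 'reganam'.

'reganam'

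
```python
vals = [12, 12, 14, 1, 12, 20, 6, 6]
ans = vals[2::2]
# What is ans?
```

vals has length 8. The slice vals[2::2] selects indices [2, 4, 6] (2->14, 4->12, 6->6), giving [14, 12, 6].

[14, 12, 6]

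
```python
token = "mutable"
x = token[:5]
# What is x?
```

token has length 7. The slice token[:5] selects indices [0, 1, 2, 3, 4] (0->'m', 1->'u', 2->'t', 3->'a', 4->'b'), giving 'mutab'.

'mutab'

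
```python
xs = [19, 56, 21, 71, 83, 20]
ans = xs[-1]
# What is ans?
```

xs has length 6. Negative index -1 maps to positive index 6 + (-1) = 5. xs[5] = 20.

20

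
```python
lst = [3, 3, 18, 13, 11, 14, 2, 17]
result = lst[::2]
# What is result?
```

lst has length 8. The slice lst[::2] selects indices [0, 2, 4, 6] (0->3, 2->18, 4->11, 6->2), giving [3, 18, 11, 2].

[3, 18, 11, 2]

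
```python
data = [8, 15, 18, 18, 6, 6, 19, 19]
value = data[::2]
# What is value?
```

data has length 8. The slice data[::2] selects indices [0, 2, 4, 6] (0->8, 2->18, 4->6, 6->19), giving [8, 18, 6, 19].

[8, 18, 6, 19]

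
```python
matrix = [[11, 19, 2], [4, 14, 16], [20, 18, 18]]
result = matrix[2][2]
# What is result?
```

matrix[2] = [20, 18, 18]. Taking column 2 of that row yields 18.

18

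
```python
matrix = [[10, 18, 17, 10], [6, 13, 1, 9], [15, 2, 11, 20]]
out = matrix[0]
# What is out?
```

matrix has 3 rows. Row 0 is [10, 18, 17, 10].

[10, 18, 17, 10]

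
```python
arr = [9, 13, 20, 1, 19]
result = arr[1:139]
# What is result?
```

arr has length 5. The slice arr[1:139] selects indices [1, 2, 3, 4] (1->13, 2->20, 3->1, 4->19), giving [13, 20, 1, 19].

[13, 20, 1, 19]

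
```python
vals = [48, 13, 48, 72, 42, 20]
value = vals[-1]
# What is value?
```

vals has length 6. Negative index -1 maps to positive index 6 + (-1) = 5. vals[5] = 20.

20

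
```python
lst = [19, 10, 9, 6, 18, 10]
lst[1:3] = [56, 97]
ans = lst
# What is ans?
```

lst starts as [19, 10, 9, 6, 18, 10] (length 6). The slice lst[1:3] covers indices [1, 2] with values [10, 9]. Replacing that slice with [56, 97] (same length) produces [19, 56, 97, 6, 18, 10].

[19, 56, 97, 6, 18, 10]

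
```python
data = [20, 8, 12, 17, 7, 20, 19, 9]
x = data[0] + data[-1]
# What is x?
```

data has length 8. data[0] = 20.
data has length 8. Negative index -1 maps to positive index 8 + (-1) = 7. data[7] = 9.
Sum: 20 + 9 = 29.

29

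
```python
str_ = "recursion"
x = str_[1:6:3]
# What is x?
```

str_ has length 9. The slice str_[1:6:3] selects indices [1, 4] (1->'e', 4->'r'), giving 'er'.

'er'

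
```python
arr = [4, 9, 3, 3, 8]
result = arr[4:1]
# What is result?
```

arr has length 5. The slice arr[4:1] resolves to an empty index range, so the result is [].

[]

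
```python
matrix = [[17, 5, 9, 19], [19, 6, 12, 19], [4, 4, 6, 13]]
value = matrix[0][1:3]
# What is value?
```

matrix[0] = [17, 5, 9, 19]. matrix[0] has length 4. The slice matrix[0][1:3] selects indices [1, 2] (1->5, 2->9), giving [5, 9].

[5, 9]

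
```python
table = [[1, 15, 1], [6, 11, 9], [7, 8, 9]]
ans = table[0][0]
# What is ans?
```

table[0] = [1, 15, 1]. Taking column 0 of that row yields 1.

1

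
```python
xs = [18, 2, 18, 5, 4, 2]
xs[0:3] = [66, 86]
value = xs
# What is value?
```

xs starts as [18, 2, 18, 5, 4, 2] (length 6). The slice xs[0:3] covers indices [0, 1, 2] with values [18, 2, 18]. Replacing that slice with [66, 86] (different length) produces [66, 86, 5, 4, 2].

[66, 86, 5, 4, 2]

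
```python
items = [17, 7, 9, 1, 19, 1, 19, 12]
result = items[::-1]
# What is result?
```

items has length 8. The slice items[::-1] selects indices [7, 6, 5, 4, 3, 2, 1, 0] (7->12, 6->19, 5->1, 4->19, 3->1, 2->9, 1->7, 0->17), giving [12, 19, 1, 19, 1, 9, 7, 17].

[12, 19, 1, 19, 1, 9, 7, 17]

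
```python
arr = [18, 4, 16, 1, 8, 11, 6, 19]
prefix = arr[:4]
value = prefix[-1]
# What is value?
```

arr has length 8. The slice arr[:4] selects indices [0, 1, 2, 3] (0->18, 1->4, 2->16, 3->1), giving [18, 4, 16, 1]. So prefix = [18, 4, 16, 1]. Then prefix[-1] = 1.

1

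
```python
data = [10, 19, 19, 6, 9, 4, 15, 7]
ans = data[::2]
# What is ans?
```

data has length 8. The slice data[::2] selects indices [0, 2, 4, 6] (0->10, 2->19, 4->9, 6->15), giving [10, 19, 9, 15].

[10, 19, 9, 15]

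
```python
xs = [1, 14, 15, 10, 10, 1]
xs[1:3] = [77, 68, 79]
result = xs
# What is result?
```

xs starts as [1, 14, 15, 10, 10, 1] (length 6). The slice xs[1:3] covers indices [1, 2] with values [14, 15]. Replacing that slice with [77, 68, 79] (different length) produces [1, 77, 68, 79, 10, 10, 1].

[1, 77, 68, 79, 10, 10, 1]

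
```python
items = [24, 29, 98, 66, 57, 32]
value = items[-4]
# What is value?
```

items has length 6. Negative index -4 maps to positive index 6 + (-4) = 2. items[2] = 98.

98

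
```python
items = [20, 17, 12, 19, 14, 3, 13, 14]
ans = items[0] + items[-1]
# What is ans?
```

items has length 8. items[0] = 20.
items has length 8. Negative index -1 maps to positive index 8 + (-1) = 7. items[7] = 14.
Sum: 20 + 14 = 34.

34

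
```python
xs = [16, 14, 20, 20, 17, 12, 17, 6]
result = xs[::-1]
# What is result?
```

xs has length 8. The slice xs[::-1] selects indices [7, 6, 5, 4, 3, 2, 1, 0] (7->6, 6->17, 5->12, 4->17, 3->20, 2->20, 1->14, 0->16), giving [6, 17, 12, 17, 20, 20, 14, 16].

[6, 17, 12, 17, 20, 20, 14, 16]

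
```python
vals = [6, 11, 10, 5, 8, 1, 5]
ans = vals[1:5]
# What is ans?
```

vals has length 7. The slice vals[1:5] selects indices [1, 2, 3, 4] (1->11, 2->10, 3->5, 4->8), giving [11, 10, 5, 8].

[11, 10, 5, 8]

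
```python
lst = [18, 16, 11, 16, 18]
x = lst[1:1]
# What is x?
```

lst has length 5. The slice lst[1:1] resolves to an empty index range, so the result is [].

[]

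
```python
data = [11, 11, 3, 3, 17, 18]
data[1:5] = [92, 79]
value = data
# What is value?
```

data starts as [11, 11, 3, 3, 17, 18] (length 6). The slice data[1:5] covers indices [1, 2, 3, 4] with values [11, 3, 3, 17]. Replacing that slice with [92, 79] (different length) produces [11, 92, 79, 18].

[11, 92, 79, 18]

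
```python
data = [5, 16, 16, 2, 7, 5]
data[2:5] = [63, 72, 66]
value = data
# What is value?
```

data starts as [5, 16, 16, 2, 7, 5] (length 6). The slice data[2:5] covers indices [2, 3, 4] with values [16, 2, 7]. Replacing that slice with [63, 72, 66] (same length) produces [5, 16, 63, 72, 66, 5].

[5, 16, 63, 72, 66, 5]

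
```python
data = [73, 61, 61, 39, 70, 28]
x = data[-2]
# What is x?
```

data has length 6. Negative index -2 maps to positive index 6 + (-2) = 4. data[4] = 70.

70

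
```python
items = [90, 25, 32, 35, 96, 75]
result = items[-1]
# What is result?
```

items has length 6. Negative index -1 maps to positive index 6 + (-1) = 5. items[5] = 75.

75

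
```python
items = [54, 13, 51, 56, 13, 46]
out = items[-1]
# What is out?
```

items has length 6. Negative index -1 maps to positive index 6 + (-1) = 5. items[5] = 46.

46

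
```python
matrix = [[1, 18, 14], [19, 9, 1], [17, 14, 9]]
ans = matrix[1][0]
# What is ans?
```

matrix[1] = [19, 9, 1]. Taking column 0 of that row yields 19.

19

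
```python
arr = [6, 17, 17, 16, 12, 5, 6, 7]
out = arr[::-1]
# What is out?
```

arr has length 8. The slice arr[::-1] selects indices [7, 6, 5, 4, 3, 2, 1, 0] (7->7, 6->6, 5->5, 4->12, 3->16, 2->17, 1->17, 0->6), giving [7, 6, 5, 12, 16, 17, 17, 6].

[7, 6, 5, 12, 16, 17, 17, 6]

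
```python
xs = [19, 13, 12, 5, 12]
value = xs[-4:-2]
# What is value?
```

xs has length 5. The slice xs[-4:-2] selects indices [1, 2] (1->13, 2->12), giving [13, 12].

[13, 12]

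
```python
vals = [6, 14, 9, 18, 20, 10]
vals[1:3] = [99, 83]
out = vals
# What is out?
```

vals starts as [6, 14, 9, 18, 20, 10] (length 6). The slice vals[1:3] covers indices [1, 2] with values [14, 9]. Replacing that slice with [99, 83] (same length) produces [6, 99, 83, 18, 20, 10].

[6, 99, 83, 18, 20, 10]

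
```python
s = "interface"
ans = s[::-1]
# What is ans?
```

s has length 9. The slice s[::-1] selects indices [8, 7, 6, 5, 4, 3, 2, 1, 0] (8->'e', 7->'c', 6->'a', 5->'f', 4->'r', 3->'e', 2->'t', 1->'n', 0->'i'), giving 'ecafretni'.

'ecafretni'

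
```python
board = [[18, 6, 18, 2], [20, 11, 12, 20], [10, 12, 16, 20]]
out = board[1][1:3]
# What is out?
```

board[1] = [20, 11, 12, 20]. board[1] has length 4. The slice board[1][1:3] selects indices [1, 2] (1->11, 2->12), giving [11, 12].

[11, 12]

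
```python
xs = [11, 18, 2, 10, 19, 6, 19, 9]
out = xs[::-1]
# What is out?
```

xs has length 8. The slice xs[::-1] selects indices [7, 6, 5, 4, 3, 2, 1, 0] (7->9, 6->19, 5->6, 4->19, 3->10, 2->2, 1->18, 0->11), giving [9, 19, 6, 19, 10, 2, 18, 11].

[9, 19, 6, 19, 10, 2, 18, 11]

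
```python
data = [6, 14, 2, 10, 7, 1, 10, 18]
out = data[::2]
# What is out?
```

data has length 8. The slice data[::2] selects indices [0, 2, 4, 6] (0->6, 2->2, 4->7, 6->10), giving [6, 2, 7, 10].

[6, 2, 7, 10]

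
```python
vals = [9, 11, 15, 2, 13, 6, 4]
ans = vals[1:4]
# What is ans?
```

vals has length 7. The slice vals[1:4] selects indices [1, 2, 3] (1->11, 2->15, 3->2), giving [11, 15, 2].

[11, 15, 2]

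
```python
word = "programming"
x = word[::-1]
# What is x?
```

word has length 11. The slice word[::-1] selects indices [10, 9, 8, 7, 6, 5, 4, 3, 2, 1, 0] (10->'g', 9->'n', 8->'i', 7->'m', 6->'m', 5->'a', 4->'r', 3->'g', 2->'o', 1->'r', 0->'p'), giving 'gnimmargorp'.

'gnimmargorp'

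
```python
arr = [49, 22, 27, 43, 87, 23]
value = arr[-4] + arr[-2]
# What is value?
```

arr has length 6. Negative index -4 maps to positive index 6 + (-4) = 2. arr[2] = 27.
arr has length 6. Negative index -2 maps to positive index 6 + (-2) = 4. arr[4] = 87.
Sum: 27 + 87 = 114.

114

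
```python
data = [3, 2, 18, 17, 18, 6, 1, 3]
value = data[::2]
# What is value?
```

data has length 8. The slice data[::2] selects indices [0, 2, 4, 6] (0->3, 2->18, 4->18, 6->1), giving [3, 18, 18, 1].

[3, 18, 18, 1]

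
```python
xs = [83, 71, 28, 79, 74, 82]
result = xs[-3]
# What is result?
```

xs has length 6. Negative index -3 maps to positive index 6 + (-3) = 3. xs[3] = 79.

79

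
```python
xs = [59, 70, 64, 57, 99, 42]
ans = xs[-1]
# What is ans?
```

xs has length 6. Negative index -1 maps to positive index 6 + (-1) = 5. xs[5] = 42.

42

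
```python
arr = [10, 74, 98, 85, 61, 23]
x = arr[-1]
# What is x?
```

arr has length 6. Negative index -1 maps to positive index 6 + (-1) = 5. arr[5] = 23.

23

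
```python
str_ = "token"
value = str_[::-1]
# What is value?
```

str_ has length 5. The slice str_[::-1] selects indices [4, 3, 2, 1, 0] (4->'n', 3->'e', 2->'k', 1->'o', 0->'t'), giving 'nekot'.

'nekot'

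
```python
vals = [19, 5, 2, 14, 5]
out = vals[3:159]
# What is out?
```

vals has length 5. The slice vals[3:159] selects indices [3, 4] (3->14, 4->5), giving [14, 5].

[14, 5]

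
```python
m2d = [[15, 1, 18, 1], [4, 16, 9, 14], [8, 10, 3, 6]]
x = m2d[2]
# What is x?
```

m2d has 3 rows. Row 2 is [8, 10, 3, 6].

[8, 10, 3, 6]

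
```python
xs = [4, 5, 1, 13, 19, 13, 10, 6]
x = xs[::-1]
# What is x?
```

xs has length 8. The slice xs[::-1] selects indices [7, 6, 5, 4, 3, 2, 1, 0] (7->6, 6->10, 5->13, 4->19, 3->13, 2->1, 1->5, 0->4), giving [6, 10, 13, 19, 13, 1, 5, 4].

[6, 10, 13, 19, 13, 1, 5, 4]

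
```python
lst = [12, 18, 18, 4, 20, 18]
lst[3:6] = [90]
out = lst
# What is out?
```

lst starts as [12, 18, 18, 4, 20, 18] (length 6). The slice lst[3:6] covers indices [3, 4, 5] with values [4, 20, 18]. Replacing that slice with [90] (different length) produces [12, 18, 18, 90].

[12, 18, 18, 90]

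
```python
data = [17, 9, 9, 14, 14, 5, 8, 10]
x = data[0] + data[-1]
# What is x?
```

data has length 8. data[0] = 17.
data has length 8. Negative index -1 maps to positive index 8 + (-1) = 7. data[7] = 10.
Sum: 17 + 10 = 27.

27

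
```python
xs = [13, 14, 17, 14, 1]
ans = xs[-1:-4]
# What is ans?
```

xs has length 5. The slice xs[-1:-4] resolves to an empty index range, so the result is [].

[]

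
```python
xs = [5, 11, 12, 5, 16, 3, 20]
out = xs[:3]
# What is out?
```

xs has length 7. The slice xs[:3] selects indices [0, 1, 2] (0->5, 1->11, 2->12), giving [5, 11, 12].

[5, 11, 12]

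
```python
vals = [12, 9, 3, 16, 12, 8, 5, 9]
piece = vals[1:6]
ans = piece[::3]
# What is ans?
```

vals has length 8. The slice vals[1:6] selects indices [1, 2, 3, 4, 5] (1->9, 2->3, 3->16, 4->12, 5->8), giving [9, 3, 16, 12, 8]. So piece = [9, 3, 16, 12, 8]. piece has length 5. The slice piece[::3] selects indices [0, 3] (0->9, 3->12), giving [9, 12].

[9, 12]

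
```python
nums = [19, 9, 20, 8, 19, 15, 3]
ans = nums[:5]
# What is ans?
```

nums has length 7. The slice nums[:5] selects indices [0, 1, 2, 3, 4] (0->19, 1->9, 2->20, 3->8, 4->19), giving [19, 9, 20, 8, 19].

[19, 9, 20, 8, 19]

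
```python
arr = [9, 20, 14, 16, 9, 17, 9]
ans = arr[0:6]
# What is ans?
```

arr has length 7. The slice arr[0:6] selects indices [0, 1, 2, 3, 4, 5] (0->9, 1->20, 2->14, 3->16, 4->9, 5->17), giving [9, 20, 14, 16, 9, 17].

[9, 20, 14, 16, 9, 17]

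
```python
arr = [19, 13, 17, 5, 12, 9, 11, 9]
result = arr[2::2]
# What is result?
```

arr has length 8. The slice arr[2::2] selects indices [2, 4, 6] (2->17, 4->12, 6->11), giving [17, 12, 11].

[17, 12, 11]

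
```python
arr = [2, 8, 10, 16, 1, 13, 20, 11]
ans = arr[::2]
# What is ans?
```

arr has length 8. The slice arr[::2] selects indices [0, 2, 4, 6] (0->2, 2->10, 4->1, 6->20), giving [2, 10, 1, 20].

[2, 10, 1, 20]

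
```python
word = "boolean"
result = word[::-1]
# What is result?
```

word has length 7. The slice word[::-1] selects indices [6, 5, 4, 3, 2, 1, 0] (6->'n', 5->'a', 4->'e', 3->'l', 2->'o', 1->'o', 0->'b'), giving 'naeloob'.

'naeloob'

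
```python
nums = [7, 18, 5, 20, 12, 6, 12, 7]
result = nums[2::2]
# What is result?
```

nums has length 8. The slice nums[2::2] selects indices [2, 4, 6] (2->5, 4->12, 6->12), giving [5, 12, 12].

[5, 12, 12]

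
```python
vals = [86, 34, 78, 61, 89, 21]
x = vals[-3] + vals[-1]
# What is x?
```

vals has length 6. Negative index -3 maps to positive index 6 + (-3) = 3. vals[3] = 61.
vals has length 6. Negative index -1 maps to positive index 6 + (-1) = 5. vals[5] = 21.
Sum: 61 + 21 = 82.

82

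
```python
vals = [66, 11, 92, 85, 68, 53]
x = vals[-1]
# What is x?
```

vals has length 6. Negative index -1 maps to positive index 6 + (-1) = 5. vals[5] = 53.

53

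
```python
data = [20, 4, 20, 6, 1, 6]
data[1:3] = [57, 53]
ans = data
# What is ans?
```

data starts as [20, 4, 20, 6, 1, 6] (length 6). The slice data[1:3] covers indices [1, 2] with values [4, 20]. Replacing that slice with [57, 53] (same length) produces [20, 57, 53, 6, 1, 6].

[20, 57, 53, 6, 1, 6]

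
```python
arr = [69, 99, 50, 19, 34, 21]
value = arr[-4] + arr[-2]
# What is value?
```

arr has length 6. Negative index -4 maps to positive index 6 + (-4) = 2. arr[2] = 50.
arr has length 6. Negative index -2 maps to positive index 6 + (-2) = 4. arr[4] = 34.
Sum: 50 + 34 = 84.

84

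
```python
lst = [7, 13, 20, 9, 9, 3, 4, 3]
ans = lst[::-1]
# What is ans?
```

lst has length 8. The slice lst[::-1] selects indices [7, 6, 5, 4, 3, 2, 1, 0] (7->3, 6->4, 5->3, 4->9, 3->9, 2->20, 1->13, 0->7), giving [3, 4, 3, 9, 9, 20, 13, 7].

[3, 4, 3, 9, 9, 20, 13, 7]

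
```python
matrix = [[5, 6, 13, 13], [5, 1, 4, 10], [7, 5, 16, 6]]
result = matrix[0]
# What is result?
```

matrix has 3 rows. Row 0 is [5, 6, 13, 13].

[5, 6, 13, 13]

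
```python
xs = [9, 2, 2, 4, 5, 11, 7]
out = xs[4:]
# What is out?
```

xs has length 7. The slice xs[4:] selects indices [4, 5, 6] (4->5, 5->11, 6->7), giving [5, 11, 7].

[5, 11, 7]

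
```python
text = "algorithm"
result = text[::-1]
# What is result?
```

text has length 9. The slice text[::-1] selects indices [8, 7, 6, 5, 4, 3, 2, 1, 0] (8->'m', 7->'h', 6->'t', 5->'i', 4->'r', 3->'o', 2->'g', 1->'l', 0->'a'), giving 'mhtirogla'.

'mhtirogla'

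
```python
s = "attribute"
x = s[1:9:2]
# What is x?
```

s has length 9. The slice s[1:9:2] selects indices [1, 3, 5, 7] (1->'t', 3->'r', 5->'b', 7->'t'), giving 'trbt'.

'trbt'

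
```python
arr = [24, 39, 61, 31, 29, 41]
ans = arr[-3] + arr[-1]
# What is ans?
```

arr has length 6. Negative index -3 maps to positive index 6 + (-3) = 3. arr[3] = 31.
arr has length 6. Negative index -1 maps to positive index 6 + (-1) = 5. arr[5] = 41.
Sum: 31 + 41 = 72.

72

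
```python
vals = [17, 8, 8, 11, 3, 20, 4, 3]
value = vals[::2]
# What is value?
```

vals has length 8. The slice vals[::2] selects indices [0, 2, 4, 6] (0->17, 2->8, 4->3, 6->4), giving [17, 8, 3, 4].

[17, 8, 3, 4]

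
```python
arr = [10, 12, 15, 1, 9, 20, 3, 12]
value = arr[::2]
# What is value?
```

arr has length 8. The slice arr[::2] selects indices [0, 2, 4, 6] (0->10, 2->15, 4->9, 6->3), giving [10, 15, 9, 3].

[10, 15, 9, 3]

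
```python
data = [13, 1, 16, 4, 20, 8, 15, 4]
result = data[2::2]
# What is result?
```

data has length 8. The slice data[2::2] selects indices [2, 4, 6] (2->16, 4->20, 6->15), giving [16, 20, 15].

[16, 20, 15]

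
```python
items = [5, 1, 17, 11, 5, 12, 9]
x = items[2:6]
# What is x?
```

items has length 7. The slice items[2:6] selects indices [2, 3, 4, 5] (2->17, 3->11, 4->5, 5->12), giving [17, 11, 5, 12].

[17, 11, 5, 12]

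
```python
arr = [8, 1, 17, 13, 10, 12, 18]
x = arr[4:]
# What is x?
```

arr has length 7. The slice arr[4:] selects indices [4, 5, 6] (4->10, 5->12, 6->18), giving [10, 12, 18].

[10, 12, 18]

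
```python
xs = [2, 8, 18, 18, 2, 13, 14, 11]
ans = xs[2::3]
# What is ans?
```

xs has length 8. The slice xs[2::3] selects indices [2, 5] (2->18, 5->13), giving [18, 13].

[18, 13]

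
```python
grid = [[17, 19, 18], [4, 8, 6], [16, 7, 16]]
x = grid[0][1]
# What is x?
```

grid[0] = [17, 19, 18]. Taking column 1 of that row yields 19.

19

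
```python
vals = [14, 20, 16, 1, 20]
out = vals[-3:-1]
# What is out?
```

vals has length 5. The slice vals[-3:-1] selects indices [2, 3] (2->16, 3->1), giving [16, 1].

[16, 1]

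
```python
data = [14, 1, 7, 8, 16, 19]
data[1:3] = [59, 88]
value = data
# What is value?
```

data starts as [14, 1, 7, 8, 16, 19] (length 6). The slice data[1:3] covers indices [1, 2] with values [1, 7]. Replacing that slice with [59, 88] (same length) produces [14, 59, 88, 8, 16, 19].

[14, 59, 88, 8, 16, 19]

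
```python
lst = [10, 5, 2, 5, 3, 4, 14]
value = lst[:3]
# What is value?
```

lst has length 7. The slice lst[:3] selects indices [0, 1, 2] (0->10, 1->5, 2->2), giving [10, 5, 2].

[10, 5, 2]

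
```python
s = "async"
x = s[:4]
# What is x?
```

s has length 5. The slice s[:4] selects indices [0, 1, 2, 3] (0->'a', 1->'s', 2->'y', 3->'n'), giving 'asyn'.

'asyn'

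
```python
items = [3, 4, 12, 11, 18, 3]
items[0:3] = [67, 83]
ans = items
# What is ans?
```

items starts as [3, 4, 12, 11, 18, 3] (length 6). The slice items[0:3] covers indices [0, 1, 2] with values [3, 4, 12]. Replacing that slice with [67, 83] (different length) produces [67, 83, 11, 18, 3].

[67, 83, 11, 18, 3]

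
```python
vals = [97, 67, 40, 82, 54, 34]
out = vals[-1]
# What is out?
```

vals has length 6. Negative index -1 maps to positive index 6 + (-1) = 5. vals[5] = 34.

34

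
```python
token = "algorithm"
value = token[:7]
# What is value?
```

token has length 9. The slice token[:7] selects indices [0, 1, 2, 3, 4, 5, 6] (0->'a', 1->'l', 2->'g', 3->'o', 4->'r', 5->'i', 6->'t'), giving 'algorit'.

'algorit'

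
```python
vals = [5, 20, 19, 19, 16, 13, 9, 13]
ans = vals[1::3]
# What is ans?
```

vals has length 8. The slice vals[1::3] selects indices [1, 4, 7] (1->20, 4->16, 7->13), giving [20, 16, 13].

[20, 16, 13]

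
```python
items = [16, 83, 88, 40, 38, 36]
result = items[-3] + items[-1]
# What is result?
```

items has length 6. Negative index -3 maps to positive index 6 + (-3) = 3. items[3] = 40.
items has length 6. Negative index -1 maps to positive index 6 + (-1) = 5. items[5] = 36.
Sum: 40 + 36 = 76.

76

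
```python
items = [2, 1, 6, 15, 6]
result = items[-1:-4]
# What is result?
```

items has length 5. The slice items[-1:-4] resolves to an empty index range, so the result is [].

[]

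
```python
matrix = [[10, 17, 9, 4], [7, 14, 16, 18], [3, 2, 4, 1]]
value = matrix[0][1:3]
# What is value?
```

matrix[0] = [10, 17, 9, 4]. matrix[0] has length 4. The slice matrix[0][1:3] selects indices [1, 2] (1->17, 2->9), giving [17, 9].

[17, 9]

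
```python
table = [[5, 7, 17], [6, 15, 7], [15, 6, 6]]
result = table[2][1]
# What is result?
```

table[2] = [15, 6, 6]. Taking column 1 of that row yields 6.

6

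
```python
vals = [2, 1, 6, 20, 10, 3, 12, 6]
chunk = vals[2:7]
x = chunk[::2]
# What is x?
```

vals has length 8. The slice vals[2:7] selects indices [2, 3, 4, 5, 6] (2->6, 3->20, 4->10, 5->3, 6->12), giving [6, 20, 10, 3, 12]. So chunk = [6, 20, 10, 3, 12]. chunk has length 5. The slice chunk[::2] selects indices [0, 2, 4] (0->6, 2->10, 4->12), giving [6, 10, 12].

[6, 10, 12]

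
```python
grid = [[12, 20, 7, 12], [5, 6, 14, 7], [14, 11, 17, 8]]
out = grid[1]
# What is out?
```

grid has 3 rows. Row 1 is [5, 6, 14, 7].

[5, 6, 14, 7]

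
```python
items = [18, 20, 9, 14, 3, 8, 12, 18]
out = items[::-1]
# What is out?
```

items has length 8. The slice items[::-1] selects indices [7, 6, 5, 4, 3, 2, 1, 0] (7->18, 6->12, 5->8, 4->3, 3->14, 2->9, 1->20, 0->18), giving [18, 12, 8, 3, 14, 9, 20, 18].

[18, 12, 8, 3, 14, 9, 20, 18]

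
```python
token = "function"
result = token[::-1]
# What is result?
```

token has length 8. The slice token[::-1] selects indices [7, 6, 5, 4, 3, 2, 1, 0] (7->'n', 6->'o', 5->'i', 4->'t', 3->'c', 2->'n', 1->'u', 0->'f'), giving 'noitcnuf'.

'noitcnuf'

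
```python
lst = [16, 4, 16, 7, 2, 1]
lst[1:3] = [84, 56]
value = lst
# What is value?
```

lst starts as [16, 4, 16, 7, 2, 1] (length 6). The slice lst[1:3] covers indices [1, 2] with values [4, 16]. Replacing that slice with [84, 56] (same length) produces [16, 84, 56, 7, 2, 1].

[16, 84, 56, 7, 2, 1]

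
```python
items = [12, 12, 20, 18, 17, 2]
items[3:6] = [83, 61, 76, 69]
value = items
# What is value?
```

items starts as [12, 12, 20, 18, 17, 2] (length 6). The slice items[3:6] covers indices [3, 4, 5] with values [18, 17, 2]. Replacing that slice with [83, 61, 76, 69] (different length) produces [12, 12, 20, 83, 61, 76, 69].

[12, 12, 20, 83, 61, 76, 69]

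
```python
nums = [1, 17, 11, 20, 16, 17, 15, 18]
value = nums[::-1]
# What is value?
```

nums has length 8. The slice nums[::-1] selects indices [7, 6, 5, 4, 3, 2, 1, 0] (7->18, 6->15, 5->17, 4->16, 3->20, 2->11, 1->17, 0->1), giving [18, 15, 17, 16, 20, 11, 17, 1].

[18, 15, 17, 16, 20, 11, 17, 1]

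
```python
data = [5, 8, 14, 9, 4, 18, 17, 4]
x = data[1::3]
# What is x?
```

data has length 8. The slice data[1::3] selects indices [1, 4, 7] (1->8, 4->4, 7->4), giving [8, 4, 4].

[8, 4, 4]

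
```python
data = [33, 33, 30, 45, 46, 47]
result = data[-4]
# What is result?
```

data has length 6. Negative index -4 maps to positive index 6 + (-4) = 2. data[2] = 30.

30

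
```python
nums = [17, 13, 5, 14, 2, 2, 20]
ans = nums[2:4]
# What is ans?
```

nums has length 7. The slice nums[2:4] selects indices [2, 3] (2->5, 3->14), giving [5, 14].

[5, 14]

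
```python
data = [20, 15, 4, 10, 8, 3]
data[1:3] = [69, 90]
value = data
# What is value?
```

data starts as [20, 15, 4, 10, 8, 3] (length 6). The slice data[1:3] covers indices [1, 2] with values [15, 4]. Replacing that slice with [69, 90] (same length) produces [20, 69, 90, 10, 8, 3].

[20, 69, 90, 10, 8, 3]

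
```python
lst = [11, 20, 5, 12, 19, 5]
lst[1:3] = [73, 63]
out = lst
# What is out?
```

lst starts as [11, 20, 5, 12, 19, 5] (length 6). The slice lst[1:3] covers indices [1, 2] with values [20, 5]. Replacing that slice with [73, 63] (same length) produces [11, 73, 63, 12, 19, 5].

[11, 73, 63, 12, 19, 5]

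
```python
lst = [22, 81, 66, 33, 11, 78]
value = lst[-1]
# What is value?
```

lst has length 6. Negative index -1 maps to positive index 6 + (-1) = 5. lst[5] = 78.

78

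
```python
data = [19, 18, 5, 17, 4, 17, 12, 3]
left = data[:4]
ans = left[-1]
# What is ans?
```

data has length 8. The slice data[:4] selects indices [0, 1, 2, 3] (0->19, 1->18, 2->5, 3->17), giving [19, 18, 5, 17]. So left = [19, 18, 5, 17]. Then left[-1] = 17.

17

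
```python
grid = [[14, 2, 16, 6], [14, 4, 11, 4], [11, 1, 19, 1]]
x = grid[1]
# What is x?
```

grid has 3 rows. Row 1 is [14, 4, 11, 4].

[14, 4, 11, 4]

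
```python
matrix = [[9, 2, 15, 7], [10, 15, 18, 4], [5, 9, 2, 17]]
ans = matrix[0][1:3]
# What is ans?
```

matrix[0] = [9, 2, 15, 7]. matrix[0] has length 4. The slice matrix[0][1:3] selects indices [1, 2] (1->2, 2->15), giving [2, 15].

[2, 15]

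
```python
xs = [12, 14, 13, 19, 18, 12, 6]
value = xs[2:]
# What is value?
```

xs has length 7. The slice xs[2:] selects indices [2, 3, 4, 5, 6] (2->13, 3->19, 4->18, 5->12, 6->6), giving [13, 19, 18, 12, 6].

[13, 19, 18, 12, 6]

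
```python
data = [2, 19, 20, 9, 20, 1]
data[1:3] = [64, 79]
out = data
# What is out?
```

data starts as [2, 19, 20, 9, 20, 1] (length 6). The slice data[1:3] covers indices [1, 2] with values [19, 20]. Replacing that slice with [64, 79] (same length) produces [2, 64, 79, 9, 20, 1].

[2, 64, 79, 9, 20, 1]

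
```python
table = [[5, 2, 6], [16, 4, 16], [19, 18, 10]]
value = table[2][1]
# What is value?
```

table[2] = [19, 18, 10]. Taking column 1 of that row yields 18.

18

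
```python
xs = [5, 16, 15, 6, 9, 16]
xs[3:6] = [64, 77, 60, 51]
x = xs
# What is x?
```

xs starts as [5, 16, 15, 6, 9, 16] (length 6). The slice xs[3:6] covers indices [3, 4, 5] with values [6, 9, 16]. Replacing that slice with [64, 77, 60, 51] (different length) produces [5, 16, 15, 64, 77, 60, 51].

[5, 16, 15, 64, 77, 60, 51]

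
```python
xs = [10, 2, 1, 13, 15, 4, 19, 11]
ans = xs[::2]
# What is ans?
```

xs has length 8. The slice xs[::2] selects indices [0, 2, 4, 6] (0->10, 2->1, 4->15, 6->19), giving [10, 1, 15, 19].

[10, 1, 15, 19]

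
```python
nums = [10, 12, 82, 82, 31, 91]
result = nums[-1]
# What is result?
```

nums has length 6. Negative index -1 maps to positive index 6 + (-1) = 5. nums[5] = 91.

91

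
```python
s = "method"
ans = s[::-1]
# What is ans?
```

s has length 6. The slice s[::-1] selects indices [5, 4, 3, 2, 1, 0] (5->'d', 4->'o', 3->'h', 2->'t', 1->'e', 0->'m'), giving 'dohtem'.

'dohtem'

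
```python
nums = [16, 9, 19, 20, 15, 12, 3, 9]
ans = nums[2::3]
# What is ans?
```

nums has length 8. The slice nums[2::3] selects indices [2, 5] (2->19, 5->12), giving [19, 12].

[19, 12]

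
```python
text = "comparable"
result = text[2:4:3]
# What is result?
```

text has length 10. The slice text[2:4:3] selects indices [2] (2->'m'), giving 'm'.

'm'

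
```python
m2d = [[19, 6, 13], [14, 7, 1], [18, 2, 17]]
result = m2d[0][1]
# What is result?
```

m2d[0] = [19, 6, 13]. Taking column 1 of that row yields 6.

6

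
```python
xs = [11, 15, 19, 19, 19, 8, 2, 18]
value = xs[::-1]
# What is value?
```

xs has length 8. The slice xs[::-1] selects indices [7, 6, 5, 4, 3, 2, 1, 0] (7->18, 6->2, 5->8, 4->19, 3->19, 2->19, 1->15, 0->11), giving [18, 2, 8, 19, 19, 19, 15, 11].

[18, 2, 8, 19, 19, 19, 15, 11]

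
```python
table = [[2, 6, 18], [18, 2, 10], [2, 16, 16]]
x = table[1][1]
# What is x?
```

table[1] = [18, 2, 10]. Taking column 1 of that row yields 2.

2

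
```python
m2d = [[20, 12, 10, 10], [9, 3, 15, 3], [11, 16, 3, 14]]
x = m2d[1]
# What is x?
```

m2d has 3 rows. Row 1 is [9, 3, 15, 3].

[9, 3, 15, 3]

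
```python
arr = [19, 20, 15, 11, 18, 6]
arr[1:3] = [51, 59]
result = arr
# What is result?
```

arr starts as [19, 20, 15, 11, 18, 6] (length 6). The slice arr[1:3] covers indices [1, 2] with values [20, 15]. Replacing that slice with [51, 59] (same length) produces [19, 51, 59, 11, 18, 6].

[19, 51, 59, 11, 18, 6]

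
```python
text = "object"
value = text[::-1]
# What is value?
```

text has length 6. The slice text[::-1] selects indices [5, 4, 3, 2, 1, 0] (5->'t', 4->'c', 3->'e', 2->'j', 1->'b', 0->'o'), giving 'tcejbo'.

'tcejbo'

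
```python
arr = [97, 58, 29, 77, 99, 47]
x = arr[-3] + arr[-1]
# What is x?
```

arr has length 6. Negative index -3 maps to positive index 6 + (-3) = 3. arr[3] = 77.
arr has length 6. Negative index -1 maps to positive index 6 + (-1) = 5. arr[5] = 47.
Sum: 77 + 47 = 124.

124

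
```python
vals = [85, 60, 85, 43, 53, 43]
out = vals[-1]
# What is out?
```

vals has length 6. Negative index -1 maps to positive index 6 + (-1) = 5. vals[5] = 43.

43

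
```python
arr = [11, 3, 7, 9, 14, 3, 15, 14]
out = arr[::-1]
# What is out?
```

arr has length 8. The slice arr[::-1] selects indices [7, 6, 5, 4, 3, 2, 1, 0] (7->14, 6->15, 5->3, 4->14, 3->9, 2->7, 1->3, 0->11), giving [14, 15, 3, 14, 9, 7, 3, 11].

[14, 15, 3, 14, 9, 7, 3, 11]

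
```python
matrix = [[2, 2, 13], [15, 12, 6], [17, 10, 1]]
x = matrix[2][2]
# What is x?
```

matrix[2] = [17, 10, 1]. Taking column 2 of that row yields 1.

1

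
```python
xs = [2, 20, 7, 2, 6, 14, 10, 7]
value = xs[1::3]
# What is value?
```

xs has length 8. The slice xs[1::3] selects indices [1, 4, 7] (1->20, 4->6, 7->7), giving [20, 6, 7].

[20, 6, 7]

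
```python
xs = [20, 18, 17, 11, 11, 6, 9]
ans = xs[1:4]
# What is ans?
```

xs has length 7. The slice xs[1:4] selects indices [1, 2, 3] (1->18, 2->17, 3->11), giving [18, 17, 11].

[18, 17, 11]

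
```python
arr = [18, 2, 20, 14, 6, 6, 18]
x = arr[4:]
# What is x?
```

arr has length 7. The slice arr[4:] selects indices [4, 5, 6] (4->6, 5->6, 6->18), giving [6, 6, 18].

[6, 6, 18]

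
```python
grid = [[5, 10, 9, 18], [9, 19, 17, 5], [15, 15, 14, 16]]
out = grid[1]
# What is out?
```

grid has 3 rows. Row 1 is [9, 19, 17, 5].

[9, 19, 17, 5]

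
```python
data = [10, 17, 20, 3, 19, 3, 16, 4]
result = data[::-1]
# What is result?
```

data has length 8. The slice data[::-1] selects indices [7, 6, 5, 4, 3, 2, 1, 0] (7->4, 6->16, 5->3, 4->19, 3->3, 2->20, 1->17, 0->10), giving [4, 16, 3, 19, 3, 20, 17, 10].

[4, 16, 3, 19, 3, 20, 17, 10]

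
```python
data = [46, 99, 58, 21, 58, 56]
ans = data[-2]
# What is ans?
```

data has length 6. Negative index -2 maps to positive index 6 + (-2) = 4. data[4] = 58.

58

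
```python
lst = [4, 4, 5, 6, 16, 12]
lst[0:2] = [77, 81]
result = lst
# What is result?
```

lst starts as [4, 4, 5, 6, 16, 12] (length 6). The slice lst[0:2] covers indices [0, 1] with values [4, 4]. Replacing that slice with [77, 81] (same length) produces [77, 81, 5, 6, 16, 12].

[77, 81, 5, 6, 16, 12]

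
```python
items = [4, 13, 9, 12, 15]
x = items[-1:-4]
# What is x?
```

items has length 5. The slice items[-1:-4] resolves to an empty index range, so the result is [].

[]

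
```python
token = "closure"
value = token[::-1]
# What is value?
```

token has length 7. The slice token[::-1] selects indices [6, 5, 4, 3, 2, 1, 0] (6->'e', 5->'r', 4->'u', 3->'s', 2->'o', 1->'l', 0->'c'), giving 'erusolc'.

'erusolc'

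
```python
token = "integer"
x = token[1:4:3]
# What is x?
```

token has length 7. The slice token[1:4:3] selects indices [1] (1->'n'), giving 'n'.

'n'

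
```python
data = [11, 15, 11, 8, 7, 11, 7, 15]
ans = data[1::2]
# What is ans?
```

data has length 8. The slice data[1::2] selects indices [1, 3, 5, 7] (1->15, 3->8, 5->11, 7->15), giving [15, 8, 11, 15].

[15, 8, 11, 15]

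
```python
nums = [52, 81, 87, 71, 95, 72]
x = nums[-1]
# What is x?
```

nums has length 6. Negative index -1 maps to positive index 6 + (-1) = 5. nums[5] = 72.

72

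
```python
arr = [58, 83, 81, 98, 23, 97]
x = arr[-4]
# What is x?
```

arr has length 6. Negative index -4 maps to positive index 6 + (-4) = 2. arr[2] = 81.

81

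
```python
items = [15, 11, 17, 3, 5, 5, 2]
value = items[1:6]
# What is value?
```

items has length 7. The slice items[1:6] selects indices [1, 2, 3, 4, 5] (1->11, 2->17, 3->3, 4->5, 5->5), giving [11, 17, 3, 5, 5].

[11, 17, 3, 5, 5]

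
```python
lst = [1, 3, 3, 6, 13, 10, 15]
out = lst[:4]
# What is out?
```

lst has length 7. The slice lst[:4] selects indices [0, 1, 2, 3] (0->1, 1->3, 2->3, 3->6), giving [1, 3, 3, 6].

[1, 3, 3, 6]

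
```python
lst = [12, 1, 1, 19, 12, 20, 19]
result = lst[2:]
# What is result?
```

lst has length 7. The slice lst[2:] selects indices [2, 3, 4, 5, 6] (2->1, 3->19, 4->12, 5->20, 6->19), giving [1, 19, 12, 20, 19].

[1, 19, 12, 20, 19]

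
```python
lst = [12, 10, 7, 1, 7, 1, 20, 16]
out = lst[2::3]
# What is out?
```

lst has length 8. The slice lst[2::3] selects indices [2, 5] (2->7, 5->1), giving [7, 1].

[7, 1]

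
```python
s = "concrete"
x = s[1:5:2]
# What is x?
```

s has length 8. The slice s[1:5:2] selects indices [1, 3] (1->'o', 3->'c'), giving 'oc'.

'oc'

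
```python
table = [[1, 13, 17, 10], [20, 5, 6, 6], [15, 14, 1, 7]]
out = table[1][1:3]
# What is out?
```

table[1] = [20, 5, 6, 6]. table[1] has length 4. The slice table[1][1:3] selects indices [1, 2] (1->5, 2->6), giving [5, 6].

[5, 6]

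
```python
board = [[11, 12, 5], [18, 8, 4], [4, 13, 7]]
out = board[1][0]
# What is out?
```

board[1] = [18, 8, 4]. Taking column 0 of that row yields 18.

18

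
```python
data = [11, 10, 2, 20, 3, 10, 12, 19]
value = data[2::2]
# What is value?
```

data has length 8. The slice data[2::2] selects indices [2, 4, 6] (2->2, 4->3, 6->12), giving [2, 3, 12].

[2, 3, 12]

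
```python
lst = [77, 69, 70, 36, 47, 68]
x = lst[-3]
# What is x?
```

lst has length 6. Negative index -3 maps to positive index 6 + (-3) = 3. lst[3] = 36.

36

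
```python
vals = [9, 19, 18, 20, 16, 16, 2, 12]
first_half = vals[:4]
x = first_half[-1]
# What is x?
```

vals has length 8. The slice vals[:4] selects indices [0, 1, 2, 3] (0->9, 1->19, 2->18, 3->20), giving [9, 19, 18, 20]. So first_half = [9, 19, 18, 20]. Then first_half[-1] = 20.

20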